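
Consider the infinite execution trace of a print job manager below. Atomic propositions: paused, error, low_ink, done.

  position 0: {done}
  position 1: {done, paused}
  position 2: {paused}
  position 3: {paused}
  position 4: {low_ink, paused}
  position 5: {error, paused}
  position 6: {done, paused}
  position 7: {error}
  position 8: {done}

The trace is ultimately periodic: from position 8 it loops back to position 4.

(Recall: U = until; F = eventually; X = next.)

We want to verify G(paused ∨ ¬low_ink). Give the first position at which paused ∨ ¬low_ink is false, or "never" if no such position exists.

paused ∨ ¬low_ink holds at every position 0..8, and those are all the positions the trace ever visits, so the invariant G(paused ∨ ¬low_ink) is never violated.

never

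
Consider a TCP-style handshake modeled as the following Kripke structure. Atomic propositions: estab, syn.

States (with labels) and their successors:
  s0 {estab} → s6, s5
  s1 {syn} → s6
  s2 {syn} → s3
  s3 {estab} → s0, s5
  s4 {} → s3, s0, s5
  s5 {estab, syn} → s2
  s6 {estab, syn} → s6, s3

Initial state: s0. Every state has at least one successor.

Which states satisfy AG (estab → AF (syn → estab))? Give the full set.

States satisfying estab → AF (syn → estab): {s0, s1, s2, s3, s4, s5, s6}.
States satisfying AG (estab → AF (syn → estab)): {s0, s1, s2, s3, s4, s5, s6}.

{s0, s1, s2, s3, s4, s5, s6}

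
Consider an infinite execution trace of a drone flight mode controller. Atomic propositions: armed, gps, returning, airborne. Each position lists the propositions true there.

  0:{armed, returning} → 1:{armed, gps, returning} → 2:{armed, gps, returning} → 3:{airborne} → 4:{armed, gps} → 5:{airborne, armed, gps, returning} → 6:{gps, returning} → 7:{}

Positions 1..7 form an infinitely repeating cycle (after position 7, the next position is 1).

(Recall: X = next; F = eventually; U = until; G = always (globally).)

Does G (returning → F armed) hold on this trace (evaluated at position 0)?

Satisfied

returning → F armed holds at every position 0..7, and those are all positions ever visited, so G (returning → F armed) holds.
Positions where returning holds: 0, 1, 2, 5, 6.
Check F armed at each: 0→ok, 1→ok, 2→ok, 5→ok, 6→ok.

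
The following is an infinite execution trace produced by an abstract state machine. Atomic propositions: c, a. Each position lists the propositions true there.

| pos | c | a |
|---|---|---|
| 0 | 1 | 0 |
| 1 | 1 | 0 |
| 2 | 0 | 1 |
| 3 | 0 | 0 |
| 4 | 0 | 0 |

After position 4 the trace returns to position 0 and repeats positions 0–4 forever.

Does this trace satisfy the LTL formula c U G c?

Does not hold

Walking from position 0: at position 2, G c has not yet held and c fails, so c U G c is false.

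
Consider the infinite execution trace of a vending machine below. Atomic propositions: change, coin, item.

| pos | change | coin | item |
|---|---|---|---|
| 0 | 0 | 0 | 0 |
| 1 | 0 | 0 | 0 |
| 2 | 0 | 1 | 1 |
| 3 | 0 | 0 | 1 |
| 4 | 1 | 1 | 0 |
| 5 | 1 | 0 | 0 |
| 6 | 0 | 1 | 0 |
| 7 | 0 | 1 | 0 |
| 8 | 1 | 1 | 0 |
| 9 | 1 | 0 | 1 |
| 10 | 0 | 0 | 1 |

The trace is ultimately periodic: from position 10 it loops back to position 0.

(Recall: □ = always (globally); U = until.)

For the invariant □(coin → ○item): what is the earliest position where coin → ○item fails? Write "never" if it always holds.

4

Check coin → ○item at each position in order: 0 ✓, 1 ✓, 2 ✓, 3 ✓.
At position 4 the labels are {change, coin} and the next position 5 has {change}, so coin → ○item is false there. This is the first violation.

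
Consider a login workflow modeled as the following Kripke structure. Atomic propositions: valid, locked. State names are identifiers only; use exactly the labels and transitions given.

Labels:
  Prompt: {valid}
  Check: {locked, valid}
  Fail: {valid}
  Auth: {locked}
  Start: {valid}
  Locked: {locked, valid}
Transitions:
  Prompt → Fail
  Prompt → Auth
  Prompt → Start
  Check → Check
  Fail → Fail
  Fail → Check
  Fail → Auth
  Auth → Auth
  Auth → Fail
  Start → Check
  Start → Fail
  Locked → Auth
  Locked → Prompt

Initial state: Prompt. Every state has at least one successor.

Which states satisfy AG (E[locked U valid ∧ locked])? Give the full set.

States satisfying E[locked U valid ∧ locked]: {Check, Locked}.
States satisfying AG (E[locked U valid ∧ locked]): {Check}.

{Check}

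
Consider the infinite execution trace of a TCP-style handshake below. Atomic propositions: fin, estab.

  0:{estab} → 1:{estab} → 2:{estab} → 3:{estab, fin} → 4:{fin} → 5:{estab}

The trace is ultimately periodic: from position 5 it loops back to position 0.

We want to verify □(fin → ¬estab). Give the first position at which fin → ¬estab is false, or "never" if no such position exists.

3

Check fin → ¬estab at each position in order: 0 ✓, 1 ✓, 2 ✓.
At position 3 the labels are {estab, fin}, so fin → ¬estab is false there. This is the first violation.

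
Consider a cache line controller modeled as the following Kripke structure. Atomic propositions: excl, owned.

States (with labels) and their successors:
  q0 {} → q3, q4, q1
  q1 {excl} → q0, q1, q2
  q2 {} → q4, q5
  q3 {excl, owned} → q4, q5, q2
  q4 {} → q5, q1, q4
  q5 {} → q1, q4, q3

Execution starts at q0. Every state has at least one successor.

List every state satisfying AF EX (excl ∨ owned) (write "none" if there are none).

{q0, q1, q2, q3, q4, q5}

States satisfying EX (excl ∨ owned): {q0, q1, q4, q5}.
States satisfying AF EX (excl ∨ owned): {q0, q1, q2, q3, q4, q5}.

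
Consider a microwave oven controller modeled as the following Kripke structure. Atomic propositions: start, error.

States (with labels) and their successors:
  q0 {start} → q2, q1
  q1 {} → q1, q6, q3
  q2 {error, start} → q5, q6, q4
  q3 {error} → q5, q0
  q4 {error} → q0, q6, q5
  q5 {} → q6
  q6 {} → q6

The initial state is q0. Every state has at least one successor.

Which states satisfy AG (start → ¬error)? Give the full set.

States satisfying start → ¬error: {q0, q1, q3, q4, q5, q6}.
States satisfying AG (start → ¬error): {q5, q6}.

{q5, q6}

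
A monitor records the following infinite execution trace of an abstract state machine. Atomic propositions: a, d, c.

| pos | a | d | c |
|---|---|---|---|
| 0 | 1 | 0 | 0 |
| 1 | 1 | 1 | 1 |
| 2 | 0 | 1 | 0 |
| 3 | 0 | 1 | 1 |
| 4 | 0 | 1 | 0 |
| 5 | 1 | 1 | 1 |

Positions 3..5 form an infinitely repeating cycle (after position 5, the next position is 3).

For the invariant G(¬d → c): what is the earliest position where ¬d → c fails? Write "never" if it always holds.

At position 0 the labels are {a}, so ¬d → c is false there. This is the first violation.

0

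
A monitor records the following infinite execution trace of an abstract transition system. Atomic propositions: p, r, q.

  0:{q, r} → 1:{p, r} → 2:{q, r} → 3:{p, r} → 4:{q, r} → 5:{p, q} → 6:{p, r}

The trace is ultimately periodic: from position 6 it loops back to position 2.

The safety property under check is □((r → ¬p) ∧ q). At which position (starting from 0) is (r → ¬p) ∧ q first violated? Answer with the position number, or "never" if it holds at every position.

Check (r → ¬p) ∧ q at each position in order: 0 ✓.
At position 1 the labels are {p, r}, so (r → ¬p) ∧ q is false there. This is the first violation.

1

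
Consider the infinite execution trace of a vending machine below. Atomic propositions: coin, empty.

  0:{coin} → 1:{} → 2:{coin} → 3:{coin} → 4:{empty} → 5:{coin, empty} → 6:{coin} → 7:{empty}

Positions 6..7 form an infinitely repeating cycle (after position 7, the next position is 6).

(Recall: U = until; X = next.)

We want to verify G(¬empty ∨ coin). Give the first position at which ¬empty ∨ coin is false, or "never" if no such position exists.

Check ¬empty ∨ coin at each position in order: 0 ✓, 1 ✓, 2 ✓, 3 ✓.
At position 4 the labels are {empty}, so ¬empty ∨ coin is false there. This is the first violation.

4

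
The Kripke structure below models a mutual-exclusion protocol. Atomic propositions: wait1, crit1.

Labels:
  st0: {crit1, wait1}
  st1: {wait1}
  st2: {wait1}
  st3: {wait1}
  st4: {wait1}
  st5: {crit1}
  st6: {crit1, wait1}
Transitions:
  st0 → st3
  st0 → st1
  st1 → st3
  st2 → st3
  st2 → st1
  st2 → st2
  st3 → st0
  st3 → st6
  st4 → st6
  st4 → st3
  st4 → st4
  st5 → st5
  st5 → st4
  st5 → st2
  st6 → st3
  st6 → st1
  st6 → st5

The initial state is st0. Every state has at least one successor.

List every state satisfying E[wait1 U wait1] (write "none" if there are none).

States satisfying wait1: {st0, st1, st2, st3, st4, st6}.
States satisfying E[wait1 U wait1]: {st0, st1, st2, st3, st4, st6}.

{st0, st1, st2, st3, st4, st6}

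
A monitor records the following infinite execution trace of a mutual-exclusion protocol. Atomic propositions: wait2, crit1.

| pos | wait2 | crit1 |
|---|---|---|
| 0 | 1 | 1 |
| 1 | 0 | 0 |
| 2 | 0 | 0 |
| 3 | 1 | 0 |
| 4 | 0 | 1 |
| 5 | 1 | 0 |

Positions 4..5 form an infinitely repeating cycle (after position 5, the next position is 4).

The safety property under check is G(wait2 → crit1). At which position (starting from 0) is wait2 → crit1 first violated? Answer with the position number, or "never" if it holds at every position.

Check wait2 → crit1 at each position in order: 0 ✓, 1 ✓, 2 ✓.
At position 3 the labels are {wait2}, so wait2 → crit1 is false there. This is the first violation.

3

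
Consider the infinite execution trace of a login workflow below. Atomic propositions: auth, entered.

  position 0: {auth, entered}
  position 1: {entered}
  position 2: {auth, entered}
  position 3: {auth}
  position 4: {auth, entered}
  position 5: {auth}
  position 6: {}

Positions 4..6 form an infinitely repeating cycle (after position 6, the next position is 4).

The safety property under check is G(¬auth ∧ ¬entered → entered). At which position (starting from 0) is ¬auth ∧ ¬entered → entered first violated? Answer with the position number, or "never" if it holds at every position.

Check ¬auth ∧ ¬entered → entered at each position in order: 0 ✓, 1 ✓, 2 ✓, 3 ✓, 4 ✓, 5 ✓.
At position 6 the labels are {}, so ¬auth ∧ ¬entered → entered is false there. This is the first violation.

6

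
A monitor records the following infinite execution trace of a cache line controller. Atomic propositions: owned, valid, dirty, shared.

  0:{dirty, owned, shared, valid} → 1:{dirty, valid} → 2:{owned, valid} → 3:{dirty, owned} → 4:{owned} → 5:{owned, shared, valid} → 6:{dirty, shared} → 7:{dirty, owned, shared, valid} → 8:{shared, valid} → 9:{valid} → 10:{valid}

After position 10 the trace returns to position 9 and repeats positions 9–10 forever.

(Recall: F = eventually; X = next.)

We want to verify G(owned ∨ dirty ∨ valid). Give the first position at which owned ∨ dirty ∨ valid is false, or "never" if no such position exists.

owned ∨ dirty ∨ valid holds at every position 0..10, and those are all the positions the trace ever visits, so the invariant G(owned ∨ dirty ∨ valid) is never violated.

never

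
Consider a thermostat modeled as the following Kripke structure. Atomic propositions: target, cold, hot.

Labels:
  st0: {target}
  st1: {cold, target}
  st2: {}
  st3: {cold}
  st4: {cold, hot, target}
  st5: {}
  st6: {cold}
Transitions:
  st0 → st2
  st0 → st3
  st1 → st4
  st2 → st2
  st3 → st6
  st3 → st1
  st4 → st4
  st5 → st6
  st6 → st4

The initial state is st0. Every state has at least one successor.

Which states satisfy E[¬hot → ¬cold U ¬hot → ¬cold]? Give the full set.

{st0, st2, st4, st5}

States satisfying ¬hot → ¬cold: {st0, st2, st4, st5}.
States satisfying E[¬hot → ¬cold U ¬hot → ¬cold]: {st0, st2, st4, st5}.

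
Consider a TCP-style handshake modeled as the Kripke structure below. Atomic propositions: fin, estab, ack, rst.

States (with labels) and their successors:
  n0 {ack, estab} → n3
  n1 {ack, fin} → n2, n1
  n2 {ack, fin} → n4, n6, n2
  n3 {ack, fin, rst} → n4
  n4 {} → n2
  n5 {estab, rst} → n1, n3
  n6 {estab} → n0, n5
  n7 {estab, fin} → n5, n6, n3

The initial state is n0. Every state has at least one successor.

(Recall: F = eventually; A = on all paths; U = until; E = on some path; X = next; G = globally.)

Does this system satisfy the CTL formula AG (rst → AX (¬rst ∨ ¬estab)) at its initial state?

Satisfied

States satisfying rst → AX (¬rst ∨ ¬estab): {n0, n1, n2, n3, n4, n5, n6, n7}.
States satisfying AG (rst → AX (¬rst ∨ ¬estab)): {n0, n1, n2, n3, n4, n5, n6, n7}.
Every state reachable from n0 satisfies rst → AX (¬rst ∨ ¬estab).
n0 ∈ Sat(AG (rst → AX (¬rst ∨ ¬estab))).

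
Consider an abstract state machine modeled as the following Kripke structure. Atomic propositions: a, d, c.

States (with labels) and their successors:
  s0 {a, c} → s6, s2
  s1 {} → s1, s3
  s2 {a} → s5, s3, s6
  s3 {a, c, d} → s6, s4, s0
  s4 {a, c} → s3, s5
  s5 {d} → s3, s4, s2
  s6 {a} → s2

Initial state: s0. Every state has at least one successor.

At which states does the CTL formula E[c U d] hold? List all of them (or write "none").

{s3, s4, s5}

States satisfying c: {s0, s3, s4}.
States satisfying d: {s3, s5}.
States satisfying E[c U d]: {s3, s4, s5}.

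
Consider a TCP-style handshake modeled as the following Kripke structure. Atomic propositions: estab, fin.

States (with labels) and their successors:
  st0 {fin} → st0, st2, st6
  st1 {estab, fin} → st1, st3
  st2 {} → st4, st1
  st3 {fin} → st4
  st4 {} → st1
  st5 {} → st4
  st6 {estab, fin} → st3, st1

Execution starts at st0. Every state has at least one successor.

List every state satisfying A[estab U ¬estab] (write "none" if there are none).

States satisfying estab: {st1, st6}.
States satisfying ¬estab: {st0, st2, st3, st4, st5}.
States satisfying A[estab U ¬estab]: {st0, st2, st3, st4, st5}.

{st0, st2, st3, st4, st5}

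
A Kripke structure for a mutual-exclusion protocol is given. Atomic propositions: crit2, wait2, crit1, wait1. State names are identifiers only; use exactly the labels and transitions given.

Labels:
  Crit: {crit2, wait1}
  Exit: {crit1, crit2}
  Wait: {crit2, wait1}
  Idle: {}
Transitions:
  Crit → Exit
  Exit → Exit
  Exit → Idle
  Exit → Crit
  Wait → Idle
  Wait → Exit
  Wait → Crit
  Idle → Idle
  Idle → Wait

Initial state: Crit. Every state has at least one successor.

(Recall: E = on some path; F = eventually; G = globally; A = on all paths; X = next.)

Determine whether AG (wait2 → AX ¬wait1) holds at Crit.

Satisfied

States satisfying wait2 → AX ¬wait1: {Crit, Exit, Wait, Idle}.
States satisfying AG (wait2 → AX ¬wait1): {Crit, Exit, Wait, Idle}.
Every state reachable from Crit satisfies wait2 → AX ¬wait1.
Crit ∈ Sat(AG (wait2 → AX ¬wait1)).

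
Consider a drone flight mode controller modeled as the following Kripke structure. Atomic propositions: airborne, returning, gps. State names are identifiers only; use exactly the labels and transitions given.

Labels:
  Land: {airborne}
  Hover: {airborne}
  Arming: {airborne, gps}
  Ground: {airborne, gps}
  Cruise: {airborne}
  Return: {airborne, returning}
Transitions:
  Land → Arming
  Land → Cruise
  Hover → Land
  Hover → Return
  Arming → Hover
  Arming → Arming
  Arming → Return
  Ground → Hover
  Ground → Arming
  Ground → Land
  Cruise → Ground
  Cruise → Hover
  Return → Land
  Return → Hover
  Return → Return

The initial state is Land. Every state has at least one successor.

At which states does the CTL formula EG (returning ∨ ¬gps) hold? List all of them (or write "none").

States satisfying returning ∨ ¬gps: {Land, Hover, Cruise, Return}.
States satisfying EG (returning ∨ ¬gps): {Land, Hover, Cruise, Return}.

{Land, Hover, Cruise, Return}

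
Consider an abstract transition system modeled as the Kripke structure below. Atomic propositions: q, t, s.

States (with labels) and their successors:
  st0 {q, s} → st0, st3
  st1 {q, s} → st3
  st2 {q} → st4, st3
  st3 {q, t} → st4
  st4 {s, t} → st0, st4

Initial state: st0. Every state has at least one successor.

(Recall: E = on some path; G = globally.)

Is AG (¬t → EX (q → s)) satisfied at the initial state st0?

Holds

States satisfying ¬t → EX (q → s): {st0, st2, st3, st4}.
States satisfying AG (¬t → EX (q → s)): {st0, st2, st3, st4}.
Every state reachable from st0 satisfies ¬t → EX (q → s).
st0 ∈ Sat(AG (¬t → EX (q → s))).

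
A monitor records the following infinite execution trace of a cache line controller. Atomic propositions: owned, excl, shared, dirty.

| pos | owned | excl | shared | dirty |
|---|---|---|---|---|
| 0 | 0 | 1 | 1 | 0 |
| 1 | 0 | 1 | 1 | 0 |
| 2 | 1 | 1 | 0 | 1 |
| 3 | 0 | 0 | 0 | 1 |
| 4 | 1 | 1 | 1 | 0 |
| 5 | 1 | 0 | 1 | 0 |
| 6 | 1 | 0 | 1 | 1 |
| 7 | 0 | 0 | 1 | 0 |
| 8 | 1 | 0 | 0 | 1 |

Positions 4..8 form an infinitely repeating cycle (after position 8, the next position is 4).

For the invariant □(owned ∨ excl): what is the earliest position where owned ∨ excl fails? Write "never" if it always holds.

Check owned ∨ excl at each position in order: 0 ✓, 1 ✓, 2 ✓.
At position 3 the labels are {dirty}, so owned ∨ excl is false there. This is the first violation.

3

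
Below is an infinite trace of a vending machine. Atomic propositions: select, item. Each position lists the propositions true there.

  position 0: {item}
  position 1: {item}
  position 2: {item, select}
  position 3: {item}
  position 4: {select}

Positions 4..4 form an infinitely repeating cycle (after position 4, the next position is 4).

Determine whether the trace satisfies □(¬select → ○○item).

¬select → ○○item must hold at every position from 0 onward. It fails at position 3, so □(¬select → ○○item) is false.
Positions where ¬select holds: 0, 1, 3.
Check ○○item at each: 0→ok, 1→ok, 3→fails.

Does not hold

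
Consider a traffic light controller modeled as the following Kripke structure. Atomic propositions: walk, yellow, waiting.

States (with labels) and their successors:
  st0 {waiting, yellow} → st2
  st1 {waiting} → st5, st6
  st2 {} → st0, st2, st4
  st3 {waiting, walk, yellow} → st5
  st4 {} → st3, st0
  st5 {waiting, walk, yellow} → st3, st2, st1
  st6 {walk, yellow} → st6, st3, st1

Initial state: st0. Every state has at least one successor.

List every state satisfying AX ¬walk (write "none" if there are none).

{st0, st2}

States satisfying ¬walk: {st0, st1, st2, st4}.
States satisfying AX ¬walk: {st0, st2}.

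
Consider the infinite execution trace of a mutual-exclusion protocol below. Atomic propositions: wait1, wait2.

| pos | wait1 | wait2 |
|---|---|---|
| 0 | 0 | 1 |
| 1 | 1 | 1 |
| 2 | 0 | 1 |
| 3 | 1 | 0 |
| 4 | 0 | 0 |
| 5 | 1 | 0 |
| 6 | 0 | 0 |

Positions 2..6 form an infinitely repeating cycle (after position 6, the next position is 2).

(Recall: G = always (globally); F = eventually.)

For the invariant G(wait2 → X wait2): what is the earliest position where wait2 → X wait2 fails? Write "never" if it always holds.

Check wait2 → X wait2 at each position in order: 0 ✓, 1 ✓.
At position 2 the labels are {wait2} and the next position 3 has {wait1}, so wait2 → X wait2 is false there. This is the first violation.

2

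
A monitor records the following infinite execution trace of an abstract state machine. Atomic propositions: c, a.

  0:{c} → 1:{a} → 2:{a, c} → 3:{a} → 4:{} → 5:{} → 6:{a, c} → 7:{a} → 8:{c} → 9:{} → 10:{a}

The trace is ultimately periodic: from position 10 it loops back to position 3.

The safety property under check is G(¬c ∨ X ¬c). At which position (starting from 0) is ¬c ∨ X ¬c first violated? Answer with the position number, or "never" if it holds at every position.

¬c ∨ X ¬c holds at every position 0..10, and those are all the positions the trace ever visits, so the invariant G(¬c ∨ X ¬c) is never violated.

never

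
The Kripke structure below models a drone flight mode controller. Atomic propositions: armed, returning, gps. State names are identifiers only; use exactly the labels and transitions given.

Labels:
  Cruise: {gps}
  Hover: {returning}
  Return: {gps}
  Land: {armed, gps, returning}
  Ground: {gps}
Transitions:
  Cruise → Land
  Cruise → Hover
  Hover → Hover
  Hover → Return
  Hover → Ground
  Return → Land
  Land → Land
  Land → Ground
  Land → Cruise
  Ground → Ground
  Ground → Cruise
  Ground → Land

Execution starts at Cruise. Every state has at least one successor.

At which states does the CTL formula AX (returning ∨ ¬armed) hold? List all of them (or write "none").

States satisfying returning ∨ ¬armed: {Cruise, Hover, Return, Land, Ground}.
States satisfying AX (returning ∨ ¬armed): {Cruise, Hover, Return, Land, Ground}.

{Cruise, Hover, Return, Land, Ground}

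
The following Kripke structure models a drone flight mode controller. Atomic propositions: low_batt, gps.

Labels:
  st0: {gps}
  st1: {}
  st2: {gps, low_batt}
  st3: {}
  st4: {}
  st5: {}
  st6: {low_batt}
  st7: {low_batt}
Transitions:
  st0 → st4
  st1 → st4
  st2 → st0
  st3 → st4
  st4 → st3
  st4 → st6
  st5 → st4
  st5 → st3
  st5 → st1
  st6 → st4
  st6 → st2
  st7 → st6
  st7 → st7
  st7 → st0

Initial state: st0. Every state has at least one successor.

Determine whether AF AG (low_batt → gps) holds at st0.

No

States satisfying AG (low_batt → gps): ∅.
States satisfying AF AG (low_batt → gps): ∅.
There is a path from st0 along which AG (low_batt → gps) never holds.
st0 ∉ Sat(AF AG (low_batt → gps)).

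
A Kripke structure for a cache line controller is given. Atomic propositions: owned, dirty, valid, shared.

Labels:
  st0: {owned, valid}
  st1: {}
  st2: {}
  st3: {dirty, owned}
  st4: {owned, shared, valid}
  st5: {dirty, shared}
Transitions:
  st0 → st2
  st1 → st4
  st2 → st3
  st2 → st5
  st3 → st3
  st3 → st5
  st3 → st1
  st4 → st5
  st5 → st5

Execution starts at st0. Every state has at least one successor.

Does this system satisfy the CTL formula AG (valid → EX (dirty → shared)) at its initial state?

Satisfied

States satisfying valid → EX (dirty → shared): {st0, st1, st2, st3, st4, st5}.
States satisfying AG (valid → EX (dirty → shared)): {st0, st1, st2, st3, st4, st5}.
Every state reachable from st0 satisfies valid → EX (dirty → shared).
st0 ∈ Sat(AG (valid → EX (dirty → shared))).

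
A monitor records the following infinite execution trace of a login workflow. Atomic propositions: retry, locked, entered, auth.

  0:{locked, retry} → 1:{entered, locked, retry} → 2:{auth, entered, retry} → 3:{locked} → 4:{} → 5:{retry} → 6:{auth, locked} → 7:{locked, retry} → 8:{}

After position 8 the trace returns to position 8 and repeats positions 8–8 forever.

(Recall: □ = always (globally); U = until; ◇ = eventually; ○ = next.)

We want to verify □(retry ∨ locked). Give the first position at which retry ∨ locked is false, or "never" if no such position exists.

4

Check retry ∨ locked at each position in order: 0 ✓, 1 ✓, 2 ✓, 3 ✓.
At position 4 the labels are {}, so retry ∨ locked is false there. This is the first violation.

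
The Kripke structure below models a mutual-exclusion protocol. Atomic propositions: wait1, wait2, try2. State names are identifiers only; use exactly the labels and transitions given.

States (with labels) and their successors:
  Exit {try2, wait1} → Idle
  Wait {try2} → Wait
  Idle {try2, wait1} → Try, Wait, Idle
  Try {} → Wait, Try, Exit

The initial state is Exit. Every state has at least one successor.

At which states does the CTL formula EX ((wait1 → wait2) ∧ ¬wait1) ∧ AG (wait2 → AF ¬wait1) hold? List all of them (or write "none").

States satisfying (wait1 → wait2) ∧ ¬wait1: {Wait, Try}.
States satisfying EX ((wait1 → wait2) ∧ ¬wait1): {Wait, Idle, Try}.
States satisfying wait2 → AF ¬wait1: {Exit, Wait, Idle, Try}.
States satisfying AG (wait2 → AF ¬wait1): {Exit, Wait, Idle, Try}.
States satisfying EX ((wait1 → wait2) ∧ ¬wait1) ∧ AG (wait2 → AF ¬wait1): {Wait, Idle, Try}.

{Wait, Idle, Try}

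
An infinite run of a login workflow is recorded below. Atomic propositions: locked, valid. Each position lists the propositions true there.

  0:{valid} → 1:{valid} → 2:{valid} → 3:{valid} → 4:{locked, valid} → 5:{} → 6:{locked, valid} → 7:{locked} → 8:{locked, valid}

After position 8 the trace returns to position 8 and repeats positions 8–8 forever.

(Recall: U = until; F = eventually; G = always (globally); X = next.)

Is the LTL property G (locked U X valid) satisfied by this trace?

Holds

locked U X valid holds at every position 0..8, and those are all positions ever visited, so G (locked U X valid) holds.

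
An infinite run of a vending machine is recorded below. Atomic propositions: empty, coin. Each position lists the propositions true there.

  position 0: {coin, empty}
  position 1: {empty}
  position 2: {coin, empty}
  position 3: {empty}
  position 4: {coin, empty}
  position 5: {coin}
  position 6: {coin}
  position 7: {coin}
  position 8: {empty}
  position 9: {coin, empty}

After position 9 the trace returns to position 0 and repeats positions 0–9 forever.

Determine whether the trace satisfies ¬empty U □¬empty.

Walking from position 0: at position 0, □¬empty has not yet held and ¬empty fails, so ¬empty U □¬empty is false.

Does not hold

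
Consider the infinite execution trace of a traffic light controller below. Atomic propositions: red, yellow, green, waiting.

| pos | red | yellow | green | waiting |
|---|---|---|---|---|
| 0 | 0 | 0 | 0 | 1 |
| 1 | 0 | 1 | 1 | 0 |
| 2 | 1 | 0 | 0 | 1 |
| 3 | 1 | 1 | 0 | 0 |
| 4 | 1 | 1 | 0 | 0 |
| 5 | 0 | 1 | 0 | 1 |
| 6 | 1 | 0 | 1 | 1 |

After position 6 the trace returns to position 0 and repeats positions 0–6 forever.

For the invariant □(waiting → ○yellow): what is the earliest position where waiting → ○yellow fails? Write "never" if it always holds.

Check waiting → ○yellow at each position in order: 0 ✓, 1 ✓, 2 ✓, 3 ✓, 4 ✓.
At position 5 the labels are {waiting, yellow} and the next position 6 has {green, red, waiting}, so waiting → ○yellow is false there. This is the first violation.

5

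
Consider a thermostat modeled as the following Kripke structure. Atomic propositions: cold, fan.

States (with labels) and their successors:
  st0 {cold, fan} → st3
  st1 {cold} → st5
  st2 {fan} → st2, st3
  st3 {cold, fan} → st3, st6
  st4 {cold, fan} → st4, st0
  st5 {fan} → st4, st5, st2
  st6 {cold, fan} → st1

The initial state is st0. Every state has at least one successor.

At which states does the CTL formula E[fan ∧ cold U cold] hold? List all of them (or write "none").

States satisfying fan ∧ cold: {st0, st3, st4, st6}.
States satisfying cold: {st0, st1, st3, st4, st6}.
States satisfying E[fan ∧ cold U cold]: {st0, st1, st3, st4, st6}.

{st0, st1, st3, st4, st6}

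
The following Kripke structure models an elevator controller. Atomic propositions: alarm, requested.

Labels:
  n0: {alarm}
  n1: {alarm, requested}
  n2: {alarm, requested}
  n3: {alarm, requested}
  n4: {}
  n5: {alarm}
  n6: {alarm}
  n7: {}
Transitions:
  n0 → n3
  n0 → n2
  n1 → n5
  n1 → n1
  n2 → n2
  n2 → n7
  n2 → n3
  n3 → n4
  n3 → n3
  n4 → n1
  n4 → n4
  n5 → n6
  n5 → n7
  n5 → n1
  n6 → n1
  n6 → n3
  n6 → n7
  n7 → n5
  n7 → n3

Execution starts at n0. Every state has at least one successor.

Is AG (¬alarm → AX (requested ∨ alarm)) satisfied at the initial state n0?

States satisfying ¬alarm → AX (requested ∨ alarm): {n0, n1, n2, n3, n5, n6, n7}.
States satisfying AG (¬alarm → AX (requested ∨ alarm)): ∅.
n4 is reachable from n0 and violates ¬alarm → AX (requested ∨ alarm), so AG fails at n0.
n0 ∉ Sat(AG (¬alarm → AX (requested ∨ alarm))).

No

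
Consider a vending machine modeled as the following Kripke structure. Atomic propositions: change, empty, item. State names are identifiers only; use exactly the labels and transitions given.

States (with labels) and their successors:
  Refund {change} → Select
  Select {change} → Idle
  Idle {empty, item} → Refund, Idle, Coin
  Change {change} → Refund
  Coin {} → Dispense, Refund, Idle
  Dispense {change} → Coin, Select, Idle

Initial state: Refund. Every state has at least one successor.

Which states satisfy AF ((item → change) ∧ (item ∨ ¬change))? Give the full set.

States satisfying (item → change) ∧ (item ∨ ¬change): {Coin}.
States satisfying AF ((item → change) ∧ (item ∨ ¬change)): {Coin}.

{Coin}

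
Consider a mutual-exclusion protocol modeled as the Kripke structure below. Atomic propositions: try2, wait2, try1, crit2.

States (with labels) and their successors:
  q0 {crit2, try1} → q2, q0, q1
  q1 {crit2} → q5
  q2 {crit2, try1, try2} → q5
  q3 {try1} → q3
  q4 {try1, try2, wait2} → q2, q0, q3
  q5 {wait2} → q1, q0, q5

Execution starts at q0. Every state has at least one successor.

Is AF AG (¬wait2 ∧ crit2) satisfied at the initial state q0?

Violated

States satisfying AG (¬wait2 ∧ crit2): ∅.
States satisfying AF AG (¬wait2 ∧ crit2): ∅.
There is a path from q0 along which AG (¬wait2 ∧ crit2) never holds.
q0 ∉ Sat(AF AG (¬wait2 ∧ crit2)).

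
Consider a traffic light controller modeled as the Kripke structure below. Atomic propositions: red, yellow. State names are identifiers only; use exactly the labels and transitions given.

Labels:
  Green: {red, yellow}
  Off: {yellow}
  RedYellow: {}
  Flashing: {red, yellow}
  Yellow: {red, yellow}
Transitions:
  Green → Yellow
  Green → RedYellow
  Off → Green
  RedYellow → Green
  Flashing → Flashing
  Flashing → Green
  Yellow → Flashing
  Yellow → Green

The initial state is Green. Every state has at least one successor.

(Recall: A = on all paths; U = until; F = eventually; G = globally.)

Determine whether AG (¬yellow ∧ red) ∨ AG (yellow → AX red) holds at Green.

Does not hold

States satisfying ¬yellow ∧ red: ∅.
States satisfying AG (¬yellow ∧ red): ∅.
States satisfying yellow → AX red: {Off, RedYellow, Flashing, Yellow}.
States satisfying AG (yellow → AX red): ∅.
States satisfying AG (¬yellow ∧ red) ∨ AG (yellow → AX red): ∅.
Green ∉ Sat(AG (¬yellow ∧ red) ∨ AG (yellow → AX red)).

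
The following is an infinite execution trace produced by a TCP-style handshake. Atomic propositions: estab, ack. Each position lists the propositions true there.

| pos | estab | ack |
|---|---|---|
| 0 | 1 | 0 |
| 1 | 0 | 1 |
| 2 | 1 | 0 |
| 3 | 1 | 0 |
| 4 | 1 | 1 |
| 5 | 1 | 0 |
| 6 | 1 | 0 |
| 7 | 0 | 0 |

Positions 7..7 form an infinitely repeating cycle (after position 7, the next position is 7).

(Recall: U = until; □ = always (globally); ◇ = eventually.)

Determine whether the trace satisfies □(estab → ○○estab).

Does not hold

estab → ○○estab must hold at every position from 0 onward. It fails at position 5, so □(estab → ○○estab) is false.
Positions where estab holds: 0, 2, 3, 4, 5, 6.
Check ○○estab at each: 0→ok, 2→ok, 3→ok, 4→ok, 5→fails, 6→fails.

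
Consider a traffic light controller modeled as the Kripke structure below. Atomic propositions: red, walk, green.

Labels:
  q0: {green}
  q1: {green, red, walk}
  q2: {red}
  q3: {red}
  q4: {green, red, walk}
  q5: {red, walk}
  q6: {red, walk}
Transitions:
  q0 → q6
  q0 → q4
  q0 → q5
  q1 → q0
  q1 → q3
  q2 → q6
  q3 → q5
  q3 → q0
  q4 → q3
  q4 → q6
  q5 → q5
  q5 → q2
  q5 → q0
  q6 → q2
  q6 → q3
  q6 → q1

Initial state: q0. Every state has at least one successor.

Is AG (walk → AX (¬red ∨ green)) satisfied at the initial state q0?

States satisfying walk → AX (¬red ∨ green): {q0, q2, q3}.
States satisfying AG (walk → AX (¬red ∨ green)): ∅.
q1 is reachable from q0 and violates walk → AX (¬red ∨ green), so AG fails at q0.
q0 ∉ Sat(AG (walk → AX (¬red ∨ green))).

Does not hold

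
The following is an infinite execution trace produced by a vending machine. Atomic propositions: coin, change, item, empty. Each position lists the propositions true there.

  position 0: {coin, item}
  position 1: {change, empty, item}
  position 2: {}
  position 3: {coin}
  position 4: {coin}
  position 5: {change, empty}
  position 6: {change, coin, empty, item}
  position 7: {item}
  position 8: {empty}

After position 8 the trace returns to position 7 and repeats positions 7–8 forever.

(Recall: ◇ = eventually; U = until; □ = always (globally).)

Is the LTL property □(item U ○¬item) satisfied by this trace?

No

item U ○¬item must hold at every position from 0 onward. It fails at position 5, so □(item U ○¬item) is false.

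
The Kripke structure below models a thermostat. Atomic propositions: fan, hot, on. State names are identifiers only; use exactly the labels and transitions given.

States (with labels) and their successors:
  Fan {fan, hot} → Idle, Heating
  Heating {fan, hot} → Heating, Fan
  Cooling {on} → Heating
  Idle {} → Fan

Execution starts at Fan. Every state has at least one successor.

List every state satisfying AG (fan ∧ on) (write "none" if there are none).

States satisfying fan ∧ on: ∅.
States satisfying AG (fan ∧ on): ∅.

none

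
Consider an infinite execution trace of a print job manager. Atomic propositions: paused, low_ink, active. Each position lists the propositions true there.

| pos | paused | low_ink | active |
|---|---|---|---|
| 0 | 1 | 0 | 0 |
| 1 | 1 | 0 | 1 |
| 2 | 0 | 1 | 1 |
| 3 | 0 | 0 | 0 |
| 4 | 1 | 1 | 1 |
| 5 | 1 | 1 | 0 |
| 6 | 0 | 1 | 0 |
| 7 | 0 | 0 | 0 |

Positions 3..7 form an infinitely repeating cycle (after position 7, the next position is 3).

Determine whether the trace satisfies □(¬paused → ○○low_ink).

No

¬paused → ○○low_ink must hold at every position from 0 onward. It fails at position 6, so □(¬paused → ○○low_ink) is false.
Positions where ¬paused holds: 2, 3, 6, 7.
Check ○○low_ink at each: 2→ok, 3→ok, 6→fails, 7→ok.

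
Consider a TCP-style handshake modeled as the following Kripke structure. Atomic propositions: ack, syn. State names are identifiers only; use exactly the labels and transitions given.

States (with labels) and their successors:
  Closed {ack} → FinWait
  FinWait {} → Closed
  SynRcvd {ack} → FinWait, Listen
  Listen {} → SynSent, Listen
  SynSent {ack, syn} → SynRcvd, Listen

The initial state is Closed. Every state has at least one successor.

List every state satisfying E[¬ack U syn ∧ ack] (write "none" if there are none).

States satisfying ¬ack: {FinWait, Listen}.
States satisfying syn ∧ ack: {SynSent}.
States satisfying E[¬ack U syn ∧ ack]: {Listen, SynSent}.

{Listen, SynSent}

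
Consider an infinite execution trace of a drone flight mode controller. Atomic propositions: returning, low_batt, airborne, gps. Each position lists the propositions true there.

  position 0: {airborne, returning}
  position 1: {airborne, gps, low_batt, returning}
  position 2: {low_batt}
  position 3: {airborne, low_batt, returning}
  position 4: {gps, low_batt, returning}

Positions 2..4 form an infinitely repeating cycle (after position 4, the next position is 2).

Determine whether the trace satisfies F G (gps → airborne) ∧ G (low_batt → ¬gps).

G (gps → airborne) is false at every position 0..4, so it never becomes true and F G (gps → airborne) fails.
low_batt → ¬gps must hold at every position from 0 onward. It fails at position 1, so G (low_batt → ¬gps) is false.
Positions where low_batt holds: 1, 2, 3, 4.
Check ¬gps at each: 1→fails, 2→ok, 3→ok, 4→fails.
At position 0: F G (gps → airborne) is false; G (low_batt → ¬gps) is false; so F G (gps → airborne) ∧ G (low_batt → ¬gps) is false.

Violated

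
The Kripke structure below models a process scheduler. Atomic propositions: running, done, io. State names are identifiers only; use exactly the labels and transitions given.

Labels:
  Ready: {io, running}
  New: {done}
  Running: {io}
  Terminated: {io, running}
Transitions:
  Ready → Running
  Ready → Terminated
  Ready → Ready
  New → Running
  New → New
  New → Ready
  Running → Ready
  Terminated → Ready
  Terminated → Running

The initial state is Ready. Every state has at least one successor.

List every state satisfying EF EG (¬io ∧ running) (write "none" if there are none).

States satisfying EG (¬io ∧ running): ∅.
States satisfying EF EG (¬io ∧ running): ∅.

none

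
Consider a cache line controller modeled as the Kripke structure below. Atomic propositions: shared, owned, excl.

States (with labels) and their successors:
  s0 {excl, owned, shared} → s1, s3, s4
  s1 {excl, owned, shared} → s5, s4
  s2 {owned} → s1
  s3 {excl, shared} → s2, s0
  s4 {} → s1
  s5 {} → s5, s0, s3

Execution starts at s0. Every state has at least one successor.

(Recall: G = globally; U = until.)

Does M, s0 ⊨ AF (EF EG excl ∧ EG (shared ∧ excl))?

States satisfying EF EG excl ∧ EG (shared ∧ excl): {s0, s3}.
States satisfying AF (EF EG excl ∧ EG (shared ∧ excl)): {s0, s3}.
s0 ∈ Sat(AF (EF EG excl ∧ EG (shared ∧ excl))).

Holds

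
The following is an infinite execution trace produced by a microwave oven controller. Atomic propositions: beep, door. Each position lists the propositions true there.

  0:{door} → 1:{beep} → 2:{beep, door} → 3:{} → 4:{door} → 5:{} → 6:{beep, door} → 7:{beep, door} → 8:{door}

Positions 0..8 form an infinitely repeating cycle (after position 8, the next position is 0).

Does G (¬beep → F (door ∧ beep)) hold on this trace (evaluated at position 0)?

¬beep → F (door ∧ beep) holds at every position 0..8, and those are all positions ever visited, so G (¬beep → F (door ∧ beep)) holds.
Positions where ¬beep holds: 0, 3, 4, 5, 8.
Check F (door ∧ beep) at each: 0→ok, 3→ok, 4→ok, 5→ok, 8→ok.

Holds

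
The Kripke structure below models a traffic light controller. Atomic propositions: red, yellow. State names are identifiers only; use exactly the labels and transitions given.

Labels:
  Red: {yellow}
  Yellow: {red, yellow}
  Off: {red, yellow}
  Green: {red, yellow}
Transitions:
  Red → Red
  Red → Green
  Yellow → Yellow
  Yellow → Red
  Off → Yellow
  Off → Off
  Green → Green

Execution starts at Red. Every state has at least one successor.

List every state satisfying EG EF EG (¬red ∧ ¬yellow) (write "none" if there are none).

States satisfying EF EG (¬red ∧ ¬yellow): ∅.
States satisfying EG EF EG (¬red ∧ ¬yellow): ∅.

none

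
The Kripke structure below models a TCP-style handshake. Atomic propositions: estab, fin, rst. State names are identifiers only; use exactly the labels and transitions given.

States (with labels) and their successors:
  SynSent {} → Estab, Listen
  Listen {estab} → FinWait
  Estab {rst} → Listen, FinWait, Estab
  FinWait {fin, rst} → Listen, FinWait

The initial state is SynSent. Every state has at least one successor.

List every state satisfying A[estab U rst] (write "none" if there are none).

{Listen, Estab, FinWait}

States satisfying estab: {Listen}.
States satisfying rst: {Estab, FinWait}.
States satisfying A[estab U rst]: {Listen, Estab, FinWait}.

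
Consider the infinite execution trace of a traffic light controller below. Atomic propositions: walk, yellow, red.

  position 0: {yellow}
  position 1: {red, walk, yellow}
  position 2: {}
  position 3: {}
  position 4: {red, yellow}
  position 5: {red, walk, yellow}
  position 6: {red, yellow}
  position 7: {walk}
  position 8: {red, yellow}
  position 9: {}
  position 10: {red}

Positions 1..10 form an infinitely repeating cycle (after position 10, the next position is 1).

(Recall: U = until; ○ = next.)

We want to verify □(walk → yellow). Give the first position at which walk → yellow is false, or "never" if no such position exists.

7

Check walk → yellow at each position in order: 0 ✓, 1 ✓, 2 ✓, 3 ✓, 4 ✓, 5 ✓, 6 ✓.
At position 7 the labels are {walk}, so walk → yellow is false there. This is the first violation.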